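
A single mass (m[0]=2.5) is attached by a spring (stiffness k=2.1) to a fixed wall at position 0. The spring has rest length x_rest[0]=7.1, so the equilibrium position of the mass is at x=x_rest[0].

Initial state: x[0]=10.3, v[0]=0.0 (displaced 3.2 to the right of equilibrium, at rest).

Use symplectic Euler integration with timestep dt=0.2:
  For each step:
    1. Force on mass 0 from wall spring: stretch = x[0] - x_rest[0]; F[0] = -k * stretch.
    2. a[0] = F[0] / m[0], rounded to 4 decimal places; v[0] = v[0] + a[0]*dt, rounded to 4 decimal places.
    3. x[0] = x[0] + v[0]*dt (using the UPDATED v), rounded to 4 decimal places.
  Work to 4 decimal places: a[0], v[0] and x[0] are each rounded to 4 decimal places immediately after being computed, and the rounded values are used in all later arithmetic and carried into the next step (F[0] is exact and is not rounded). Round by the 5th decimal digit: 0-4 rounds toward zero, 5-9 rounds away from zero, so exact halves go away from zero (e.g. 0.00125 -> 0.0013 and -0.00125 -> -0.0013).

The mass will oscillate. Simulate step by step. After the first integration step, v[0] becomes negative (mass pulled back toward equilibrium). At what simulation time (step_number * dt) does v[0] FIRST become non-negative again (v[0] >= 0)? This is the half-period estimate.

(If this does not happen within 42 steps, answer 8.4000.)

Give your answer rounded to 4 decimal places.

Step 0: x=[10.3000] v=[0.0000]
Step 1: x=[10.1925] v=[-0.5376]
Step 2: x=[9.9811] v=[-1.0571]
Step 3: x=[9.6729] v=[-1.5411]
Step 4: x=[9.2782] v=[-1.9733]
Step 5: x=[8.8104] v=[-2.3392]
Step 6: x=[8.2851] v=[-2.6265]
Step 7: x=[7.7200] v=[-2.8256]
Step 8: x=[7.1340] v=[-2.9298]
Step 9: x=[6.5469] v=[-2.9355]
Step 10: x=[5.9784] v=[-2.8426]
Step 11: x=[5.4476] v=[-2.6542]
Step 12: x=[4.9723] v=[-2.3766]
Step 13: x=[4.5685] v=[-2.0191]
Step 14: x=[4.2497] v=[-1.5938]
Step 15: x=[4.0267] v=[-1.1149]
Step 16: x=[3.9070] v=[-0.5986]
Step 17: x=[3.8946] v=[-0.0622]
Step 18: x=[3.9899] v=[0.4763]
First v>=0 after going negative at step 18, time=3.6000

Answer: 3.6000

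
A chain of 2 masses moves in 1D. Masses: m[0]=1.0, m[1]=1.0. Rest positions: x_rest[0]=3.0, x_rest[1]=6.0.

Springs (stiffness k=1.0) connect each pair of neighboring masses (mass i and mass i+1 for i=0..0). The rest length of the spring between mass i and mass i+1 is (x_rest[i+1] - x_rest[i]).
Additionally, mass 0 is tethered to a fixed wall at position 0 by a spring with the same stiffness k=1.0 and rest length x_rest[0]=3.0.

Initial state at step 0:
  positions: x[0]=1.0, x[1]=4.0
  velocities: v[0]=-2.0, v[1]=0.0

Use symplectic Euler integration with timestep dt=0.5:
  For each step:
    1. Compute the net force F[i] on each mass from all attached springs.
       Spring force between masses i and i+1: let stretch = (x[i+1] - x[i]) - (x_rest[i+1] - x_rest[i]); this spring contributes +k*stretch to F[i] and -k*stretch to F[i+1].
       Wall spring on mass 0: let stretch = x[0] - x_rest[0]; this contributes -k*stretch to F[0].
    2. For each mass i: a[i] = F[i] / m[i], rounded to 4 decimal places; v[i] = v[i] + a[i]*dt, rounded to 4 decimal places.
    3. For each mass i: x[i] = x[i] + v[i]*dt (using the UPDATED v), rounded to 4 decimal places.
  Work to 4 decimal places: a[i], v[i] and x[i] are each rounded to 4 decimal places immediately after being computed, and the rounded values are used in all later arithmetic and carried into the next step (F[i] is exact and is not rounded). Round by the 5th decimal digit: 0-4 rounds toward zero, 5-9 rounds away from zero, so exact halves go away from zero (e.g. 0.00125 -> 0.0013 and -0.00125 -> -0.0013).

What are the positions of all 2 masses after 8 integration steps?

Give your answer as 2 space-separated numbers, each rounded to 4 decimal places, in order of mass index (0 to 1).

Step 0: x=[1.0000 4.0000] v=[-2.0000 0.0000]
Step 1: x=[0.5000 4.0000] v=[-1.0000 0.0000]
Step 2: x=[0.7500 3.8750] v=[0.5000 -0.2500]
Step 3: x=[1.5938 3.7188] v=[1.6875 -0.3125]
Step 4: x=[2.5704 3.7813] v=[1.9531 0.1250]
Step 5: x=[3.2071 4.2911] v=[1.2734 1.0196]
Step 6: x=[3.3131 5.2799] v=[0.2119 1.9776]
Step 7: x=[3.0825 6.5270] v=[-0.4613 2.4942]
Step 8: x=[2.9424 7.6630] v=[-0.2803 2.2720]

Answer: 2.9424 7.6630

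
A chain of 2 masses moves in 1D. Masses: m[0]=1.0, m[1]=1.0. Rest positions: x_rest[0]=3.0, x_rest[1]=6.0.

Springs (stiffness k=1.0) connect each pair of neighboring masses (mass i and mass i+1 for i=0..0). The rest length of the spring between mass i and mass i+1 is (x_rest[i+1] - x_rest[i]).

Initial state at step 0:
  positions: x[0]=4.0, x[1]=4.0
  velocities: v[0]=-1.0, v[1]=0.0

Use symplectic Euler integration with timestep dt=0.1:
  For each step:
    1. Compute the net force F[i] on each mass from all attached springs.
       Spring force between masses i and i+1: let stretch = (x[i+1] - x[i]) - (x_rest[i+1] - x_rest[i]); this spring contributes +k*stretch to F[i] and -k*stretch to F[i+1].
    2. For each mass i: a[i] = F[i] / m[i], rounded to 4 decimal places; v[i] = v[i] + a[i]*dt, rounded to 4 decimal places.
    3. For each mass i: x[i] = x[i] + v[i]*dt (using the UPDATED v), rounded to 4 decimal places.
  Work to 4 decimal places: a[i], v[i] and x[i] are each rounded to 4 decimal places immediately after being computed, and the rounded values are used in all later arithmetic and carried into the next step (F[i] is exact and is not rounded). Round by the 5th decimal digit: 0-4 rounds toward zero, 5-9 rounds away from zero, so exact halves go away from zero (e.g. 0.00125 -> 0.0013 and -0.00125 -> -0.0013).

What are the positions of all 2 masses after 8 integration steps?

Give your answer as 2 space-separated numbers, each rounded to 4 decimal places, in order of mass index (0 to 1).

Answer: 2.3196 4.8805

Derivation:
Step 0: x=[4.0000 4.0000] v=[-1.0000 0.0000]
Step 1: x=[3.8700 4.0300] v=[-1.3000 0.3000]
Step 2: x=[3.7116 4.0884] v=[-1.5840 0.5840]
Step 3: x=[3.5270 4.1730] v=[-1.8463 0.8463]
Step 4: x=[3.3188 4.2812] v=[-2.0817 1.0817]
Step 5: x=[3.0903 4.4098] v=[-2.2855 1.2855]
Step 6: x=[2.8449 4.5552] v=[-2.4536 1.4536]
Step 7: x=[2.5866 4.7135] v=[-2.5826 1.5826]
Step 8: x=[2.3196 4.8805] v=[-2.6699 1.6699]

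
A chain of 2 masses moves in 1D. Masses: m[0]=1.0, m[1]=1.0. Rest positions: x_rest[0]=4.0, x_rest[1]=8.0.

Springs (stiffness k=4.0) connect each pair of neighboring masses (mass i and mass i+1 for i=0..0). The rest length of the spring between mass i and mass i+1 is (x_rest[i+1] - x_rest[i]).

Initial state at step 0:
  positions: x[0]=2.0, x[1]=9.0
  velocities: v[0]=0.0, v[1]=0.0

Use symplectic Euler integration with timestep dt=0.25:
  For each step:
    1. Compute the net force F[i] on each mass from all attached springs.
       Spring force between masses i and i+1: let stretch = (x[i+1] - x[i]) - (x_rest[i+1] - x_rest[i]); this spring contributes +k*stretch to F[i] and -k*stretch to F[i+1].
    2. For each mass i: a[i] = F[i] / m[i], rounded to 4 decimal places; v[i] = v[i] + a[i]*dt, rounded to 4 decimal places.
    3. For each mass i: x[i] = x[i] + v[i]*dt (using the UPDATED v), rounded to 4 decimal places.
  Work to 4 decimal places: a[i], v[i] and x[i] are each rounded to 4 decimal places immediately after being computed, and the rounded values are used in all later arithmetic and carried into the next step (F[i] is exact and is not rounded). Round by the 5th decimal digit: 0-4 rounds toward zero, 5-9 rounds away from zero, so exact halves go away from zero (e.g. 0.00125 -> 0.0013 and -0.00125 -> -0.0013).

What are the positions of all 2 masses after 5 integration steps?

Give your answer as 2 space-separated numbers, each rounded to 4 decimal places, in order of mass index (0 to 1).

Answer: 4.5782 6.4219

Derivation:
Step 0: x=[2.0000 9.0000] v=[0.0000 0.0000]
Step 1: x=[2.7500 8.2500] v=[3.0000 -3.0000]
Step 2: x=[3.8750 7.1250] v=[4.5000 -4.5000]
Step 3: x=[4.8125 6.1875] v=[3.7500 -3.7500]
Step 4: x=[5.0938 5.9063] v=[1.1250 -1.1250]
Step 5: x=[4.5782 6.4219] v=[-2.0625 2.0625]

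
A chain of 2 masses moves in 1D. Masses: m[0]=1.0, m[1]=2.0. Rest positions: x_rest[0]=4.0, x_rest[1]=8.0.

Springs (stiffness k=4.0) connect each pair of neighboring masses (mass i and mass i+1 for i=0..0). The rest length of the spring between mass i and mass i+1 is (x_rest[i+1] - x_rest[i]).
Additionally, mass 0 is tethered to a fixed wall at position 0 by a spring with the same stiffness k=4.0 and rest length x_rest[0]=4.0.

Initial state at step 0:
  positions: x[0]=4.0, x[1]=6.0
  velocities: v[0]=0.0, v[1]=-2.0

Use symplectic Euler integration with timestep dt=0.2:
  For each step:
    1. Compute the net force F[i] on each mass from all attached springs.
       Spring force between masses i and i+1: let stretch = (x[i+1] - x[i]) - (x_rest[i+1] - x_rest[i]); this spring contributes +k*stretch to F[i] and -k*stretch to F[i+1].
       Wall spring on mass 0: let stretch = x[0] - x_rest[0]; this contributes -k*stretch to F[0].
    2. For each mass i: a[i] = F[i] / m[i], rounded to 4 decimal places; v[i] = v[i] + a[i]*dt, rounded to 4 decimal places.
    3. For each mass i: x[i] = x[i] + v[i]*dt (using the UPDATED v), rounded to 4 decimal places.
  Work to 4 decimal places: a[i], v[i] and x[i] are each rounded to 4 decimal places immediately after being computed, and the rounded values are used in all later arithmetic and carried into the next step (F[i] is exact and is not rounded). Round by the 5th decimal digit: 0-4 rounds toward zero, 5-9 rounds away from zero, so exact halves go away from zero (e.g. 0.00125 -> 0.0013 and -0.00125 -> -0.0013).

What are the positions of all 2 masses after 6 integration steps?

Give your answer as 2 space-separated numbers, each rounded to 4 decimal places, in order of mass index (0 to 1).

Step 0: x=[4.0000 6.0000] v=[0.0000 -2.0000]
Step 1: x=[3.6800 5.7600] v=[-1.6000 -1.2000]
Step 2: x=[3.1040 5.6736] v=[-2.8800 -0.4320]
Step 3: x=[2.4425 5.7016] v=[-3.3075 0.1402]
Step 4: x=[1.9117 5.7889] v=[-2.6542 0.4366]
Step 5: x=[1.6953 5.8860] v=[-1.0818 0.4857]
Step 6: x=[1.8782 5.9679] v=[0.9145 0.4094]

Answer: 1.8782 5.9679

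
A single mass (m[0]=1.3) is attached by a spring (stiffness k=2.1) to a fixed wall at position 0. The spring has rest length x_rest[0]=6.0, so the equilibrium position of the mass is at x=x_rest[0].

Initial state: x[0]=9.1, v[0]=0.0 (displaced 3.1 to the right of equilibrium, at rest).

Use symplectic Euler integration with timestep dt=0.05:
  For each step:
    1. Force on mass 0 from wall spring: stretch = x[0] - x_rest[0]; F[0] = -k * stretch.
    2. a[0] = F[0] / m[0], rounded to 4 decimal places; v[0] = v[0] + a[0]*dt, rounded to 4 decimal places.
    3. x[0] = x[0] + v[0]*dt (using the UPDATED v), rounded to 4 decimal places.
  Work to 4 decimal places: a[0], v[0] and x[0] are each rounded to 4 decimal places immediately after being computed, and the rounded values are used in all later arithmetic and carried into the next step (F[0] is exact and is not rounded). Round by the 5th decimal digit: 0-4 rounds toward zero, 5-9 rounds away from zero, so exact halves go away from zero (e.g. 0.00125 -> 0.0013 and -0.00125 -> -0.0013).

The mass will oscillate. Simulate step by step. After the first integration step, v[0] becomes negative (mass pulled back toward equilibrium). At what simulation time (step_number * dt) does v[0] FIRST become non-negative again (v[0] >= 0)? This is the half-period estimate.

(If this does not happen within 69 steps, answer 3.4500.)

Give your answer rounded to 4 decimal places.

Step 0: x=[9.1000] v=[0.0000]
Step 1: x=[9.0875] v=[-0.2504]
Step 2: x=[9.0625] v=[-0.4998]
Step 3: x=[9.0251] v=[-0.7472]
Step 4: x=[8.9755] v=[-0.9915]
Step 5: x=[8.9139] v=[-1.2318]
Step 6: x=[8.8405] v=[-1.4672]
Step 7: x=[8.7557] v=[-1.6966]
Step 8: x=[8.6597] v=[-1.9192]
Step 9: x=[8.5530] v=[-2.1340]
Step 10: x=[8.4360] v=[-2.3402]
Step 11: x=[8.3092] v=[-2.5370]
Step 12: x=[8.1730] v=[-2.7235]
Step 13: x=[8.0281] v=[-2.8990]
Step 14: x=[7.8750] v=[-3.0628]
Step 15: x=[7.7143] v=[-3.2142]
Step 16: x=[7.5467] v=[-3.3527]
Step 17: x=[7.3728] v=[-3.4776]
Step 18: x=[7.1934] v=[-3.5885]
Step 19: x=[7.0092] v=[-3.6849]
Step 20: x=[6.8209] v=[-3.7664]
Step 21: x=[6.6293] v=[-3.8327]
Step 22: x=[6.4351] v=[-3.8835]
Step 23: x=[6.2392] v=[-3.9186]
Step 24: x=[6.0423] v=[-3.9379]
Step 25: x=[5.8452] v=[-3.9413]
Step 26: x=[5.6488] v=[-3.9288]
Step 27: x=[5.4538] v=[-3.9004]
Step 28: x=[5.2610] v=[-3.8563]
Step 29: x=[5.0712] v=[-3.7966]
Step 30: x=[4.8851] v=[-3.7216]
Step 31: x=[4.7035] v=[-3.6316]
Step 32: x=[4.5272] v=[-3.5269]
Step 33: x=[4.3568] v=[-3.4079]
Step 34: x=[4.1930] v=[-3.2752]
Step 35: x=[4.0365] v=[-3.1293]
Step 36: x=[3.8880] v=[-2.9707]
Step 37: x=[3.7480] v=[-2.8001]
Step 38: x=[3.6171] v=[-2.6182]
Step 39: x=[3.4958] v=[-2.4257]
Step 40: x=[3.3846] v=[-2.2234]
Step 41: x=[3.2840] v=[-2.0122]
Step 42: x=[3.1944] v=[-1.7928]
Step 43: x=[3.1161] v=[-1.5662]
Step 44: x=[3.0494] v=[-1.3333]
Step 45: x=[2.9947] v=[-1.0950]
Step 46: x=[2.9521] v=[-0.8523]
Step 47: x=[2.9218] v=[-0.6061]
Step 48: x=[2.9039] v=[-0.3575]
Step 49: x=[2.8985] v=[-0.1074]
Step 50: x=[2.9057] v=[0.1431]
First v>=0 after going negative at step 50, time=2.5000

Answer: 2.5000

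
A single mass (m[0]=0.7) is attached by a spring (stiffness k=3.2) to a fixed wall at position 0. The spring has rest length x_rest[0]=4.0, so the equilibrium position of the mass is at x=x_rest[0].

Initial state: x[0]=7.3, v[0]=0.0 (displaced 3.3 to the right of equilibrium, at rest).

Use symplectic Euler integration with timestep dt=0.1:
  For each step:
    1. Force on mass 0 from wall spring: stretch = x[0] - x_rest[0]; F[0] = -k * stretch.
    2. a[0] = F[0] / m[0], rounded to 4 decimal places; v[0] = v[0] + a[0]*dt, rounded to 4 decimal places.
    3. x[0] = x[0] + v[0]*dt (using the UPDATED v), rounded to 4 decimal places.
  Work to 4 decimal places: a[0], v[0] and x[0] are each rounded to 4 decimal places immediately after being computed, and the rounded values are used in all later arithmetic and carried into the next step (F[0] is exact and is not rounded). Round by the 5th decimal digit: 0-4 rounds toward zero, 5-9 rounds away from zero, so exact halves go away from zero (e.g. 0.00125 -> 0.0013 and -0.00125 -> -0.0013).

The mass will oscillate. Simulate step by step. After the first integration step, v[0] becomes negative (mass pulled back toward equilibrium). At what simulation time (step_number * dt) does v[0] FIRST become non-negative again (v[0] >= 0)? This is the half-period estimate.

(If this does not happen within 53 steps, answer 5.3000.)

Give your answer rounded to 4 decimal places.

Answer: 1.5000

Derivation:
Step 0: x=[7.3000] v=[0.0000]
Step 1: x=[7.1491] v=[-1.5086]
Step 2: x=[6.8543] v=[-2.9482]
Step 3: x=[6.4290] v=[-4.2530]
Step 4: x=[5.8927] v=[-5.3634]
Step 5: x=[5.2698] v=[-6.2286]
Step 6: x=[4.5889] v=[-6.8091]
Step 7: x=[3.8811] v=[-7.0783]
Step 8: x=[3.1787] v=[-7.0240]
Step 9: x=[2.5138] v=[-6.6486]
Step 10: x=[1.9169] v=[-5.9692]
Step 11: x=[1.4152] v=[-5.0169]
Step 12: x=[1.0317] v=[-3.8353]
Step 13: x=[0.7839] v=[-2.4784]
Step 14: x=[0.6831] v=[-1.0082]
Step 15: x=[0.7339] v=[0.5081]
First v>=0 after going negative at step 15, time=1.5000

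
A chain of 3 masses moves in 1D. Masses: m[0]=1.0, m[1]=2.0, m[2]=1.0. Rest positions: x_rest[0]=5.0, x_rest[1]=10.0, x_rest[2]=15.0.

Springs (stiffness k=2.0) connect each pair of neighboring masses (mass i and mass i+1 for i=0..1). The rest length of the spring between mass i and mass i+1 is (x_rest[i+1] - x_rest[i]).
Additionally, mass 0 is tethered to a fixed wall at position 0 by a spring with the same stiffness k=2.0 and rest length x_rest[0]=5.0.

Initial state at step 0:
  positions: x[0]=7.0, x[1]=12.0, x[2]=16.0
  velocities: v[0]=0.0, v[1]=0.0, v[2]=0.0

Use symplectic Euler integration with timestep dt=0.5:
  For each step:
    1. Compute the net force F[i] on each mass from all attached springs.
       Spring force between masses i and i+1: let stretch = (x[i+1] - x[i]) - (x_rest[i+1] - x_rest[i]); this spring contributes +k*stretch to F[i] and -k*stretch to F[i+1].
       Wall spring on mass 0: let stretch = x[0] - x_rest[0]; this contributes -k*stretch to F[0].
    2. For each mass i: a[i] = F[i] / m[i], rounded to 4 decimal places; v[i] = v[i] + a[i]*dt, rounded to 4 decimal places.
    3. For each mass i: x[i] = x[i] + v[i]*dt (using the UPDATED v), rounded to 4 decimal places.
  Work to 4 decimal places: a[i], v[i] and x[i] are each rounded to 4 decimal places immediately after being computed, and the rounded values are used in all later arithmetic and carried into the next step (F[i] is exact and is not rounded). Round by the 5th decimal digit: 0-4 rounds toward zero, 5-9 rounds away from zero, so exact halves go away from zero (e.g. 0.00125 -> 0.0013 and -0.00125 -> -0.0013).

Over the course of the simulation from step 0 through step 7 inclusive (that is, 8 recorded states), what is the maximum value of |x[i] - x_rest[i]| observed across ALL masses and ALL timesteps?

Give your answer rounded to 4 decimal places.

Step 0: x=[7.0000 12.0000 16.0000] v=[0.0000 0.0000 0.0000]
Step 1: x=[6.0000 11.7500 16.5000] v=[-2.0000 -0.5000 1.0000]
Step 2: x=[4.8750 11.2500 17.1250] v=[-2.2500 -1.0000 1.2500]
Step 3: x=[4.5000 10.6250 17.3125] v=[-0.7500 -1.2500 0.3750]
Step 4: x=[4.9375 10.1406 16.6563] v=[0.8750 -0.9688 -1.3125]
Step 5: x=[5.5078 9.9844 15.2422] v=[1.1406 -0.3125 -2.8282]
Step 6: x=[5.5625 10.0235 13.6992] v=[0.1094 0.0781 -3.0860]
Step 7: x=[5.0665 9.8662 12.8184] v=[-0.9921 -0.3146 -1.7617]
Max displacement = 2.3125

Answer: 2.3125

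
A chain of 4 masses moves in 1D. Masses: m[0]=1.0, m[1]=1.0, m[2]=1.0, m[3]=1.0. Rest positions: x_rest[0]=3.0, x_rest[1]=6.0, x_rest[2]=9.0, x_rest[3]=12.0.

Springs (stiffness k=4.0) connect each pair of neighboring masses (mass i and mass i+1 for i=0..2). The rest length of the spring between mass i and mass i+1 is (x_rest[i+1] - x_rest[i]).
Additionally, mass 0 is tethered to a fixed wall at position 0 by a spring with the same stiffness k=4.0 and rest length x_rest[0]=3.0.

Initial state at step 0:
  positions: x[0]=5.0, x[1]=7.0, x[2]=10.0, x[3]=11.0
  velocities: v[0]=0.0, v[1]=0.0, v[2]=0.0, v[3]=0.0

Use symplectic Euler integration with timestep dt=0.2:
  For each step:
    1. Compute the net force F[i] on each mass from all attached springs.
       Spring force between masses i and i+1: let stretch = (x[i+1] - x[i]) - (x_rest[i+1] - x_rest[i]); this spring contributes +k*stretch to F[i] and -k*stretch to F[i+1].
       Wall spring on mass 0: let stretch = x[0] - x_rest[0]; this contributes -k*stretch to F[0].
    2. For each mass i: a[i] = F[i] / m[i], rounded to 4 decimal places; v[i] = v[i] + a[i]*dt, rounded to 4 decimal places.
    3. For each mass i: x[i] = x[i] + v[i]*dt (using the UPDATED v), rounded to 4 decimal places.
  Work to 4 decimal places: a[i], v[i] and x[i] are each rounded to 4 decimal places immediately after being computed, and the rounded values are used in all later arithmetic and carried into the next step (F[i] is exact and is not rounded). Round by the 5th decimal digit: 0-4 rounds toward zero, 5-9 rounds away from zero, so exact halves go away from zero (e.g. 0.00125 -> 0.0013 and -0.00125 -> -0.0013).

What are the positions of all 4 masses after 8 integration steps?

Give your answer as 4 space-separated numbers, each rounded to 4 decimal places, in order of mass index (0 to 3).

Answer: 2.2411 4.1262 9.7548 13.2892

Derivation:
Step 0: x=[5.0000 7.0000 10.0000 11.0000] v=[0.0000 0.0000 0.0000 0.0000]
Step 1: x=[4.5200 7.1600 9.6800 11.3200] v=[-2.4000 0.8000 -1.6000 1.6000]
Step 2: x=[3.7392 7.3008 9.2192 11.8576] v=[-3.9040 0.7040 -2.3040 2.6880]
Step 3: x=[2.9300 7.1787 8.8736 12.4531] v=[-4.0461 -0.6106 -1.7280 2.9773]
Step 4: x=[2.3318 6.6480 8.8295 12.9558] v=[-2.9911 -2.6536 -0.2203 2.5137]
Step 5: x=[2.0511 5.7757 9.0966 13.2783] v=[-1.4036 -4.3614 1.3355 1.6127]
Step 6: x=[2.0381 4.8388 9.5014 13.4118] v=[-0.0648 -4.6844 2.0241 0.6673]
Step 7: x=[2.1472 4.1998 9.7859 13.3996] v=[0.5453 -3.1949 1.4223 -0.0610]
Step 8: x=[2.2411 4.1262 9.7548 13.2892] v=[0.4696 -0.3681 -0.1556 -0.5520]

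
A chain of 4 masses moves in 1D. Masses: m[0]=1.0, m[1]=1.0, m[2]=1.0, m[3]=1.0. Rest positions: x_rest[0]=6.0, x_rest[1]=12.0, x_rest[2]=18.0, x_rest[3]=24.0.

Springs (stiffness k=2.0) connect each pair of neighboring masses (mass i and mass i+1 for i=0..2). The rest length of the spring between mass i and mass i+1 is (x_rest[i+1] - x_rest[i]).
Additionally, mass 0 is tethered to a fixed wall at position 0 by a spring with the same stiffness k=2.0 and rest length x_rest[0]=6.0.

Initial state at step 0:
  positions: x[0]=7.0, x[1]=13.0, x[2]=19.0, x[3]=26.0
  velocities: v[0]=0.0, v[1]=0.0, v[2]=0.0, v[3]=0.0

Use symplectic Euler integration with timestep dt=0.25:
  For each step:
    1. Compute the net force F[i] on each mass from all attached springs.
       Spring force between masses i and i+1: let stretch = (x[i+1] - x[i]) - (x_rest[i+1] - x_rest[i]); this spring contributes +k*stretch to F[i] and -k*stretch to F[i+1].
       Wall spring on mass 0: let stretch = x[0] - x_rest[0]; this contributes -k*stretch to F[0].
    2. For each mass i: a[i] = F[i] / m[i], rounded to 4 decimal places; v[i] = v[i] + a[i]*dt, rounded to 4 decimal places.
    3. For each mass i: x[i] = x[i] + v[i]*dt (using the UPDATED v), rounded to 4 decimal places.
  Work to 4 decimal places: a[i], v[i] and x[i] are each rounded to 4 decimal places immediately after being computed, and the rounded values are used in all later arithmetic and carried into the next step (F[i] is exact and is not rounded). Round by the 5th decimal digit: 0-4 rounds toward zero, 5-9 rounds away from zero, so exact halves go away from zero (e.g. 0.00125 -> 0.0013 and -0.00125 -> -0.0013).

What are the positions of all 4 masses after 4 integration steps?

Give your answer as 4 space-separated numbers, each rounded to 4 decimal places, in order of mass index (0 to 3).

Answer: 6.1658 12.9879 19.6510 25.1536

Derivation:
Step 0: x=[7.0000 13.0000 19.0000 26.0000] v=[0.0000 0.0000 0.0000 0.0000]
Step 1: x=[6.8750 13.0000 19.1250 25.8750] v=[-0.5000 0.0000 0.5000 -0.5000]
Step 2: x=[6.6563 13.0000 19.3281 25.6563] v=[-0.8750 0.0000 0.8125 -0.8750]
Step 3: x=[6.3985 12.9981 19.5313 25.3965] v=[-1.0313 -0.0078 0.8126 -1.0391]
Step 4: x=[6.1658 12.9879 19.6510 25.1536] v=[-0.9308 -0.0410 0.4786 -0.9717]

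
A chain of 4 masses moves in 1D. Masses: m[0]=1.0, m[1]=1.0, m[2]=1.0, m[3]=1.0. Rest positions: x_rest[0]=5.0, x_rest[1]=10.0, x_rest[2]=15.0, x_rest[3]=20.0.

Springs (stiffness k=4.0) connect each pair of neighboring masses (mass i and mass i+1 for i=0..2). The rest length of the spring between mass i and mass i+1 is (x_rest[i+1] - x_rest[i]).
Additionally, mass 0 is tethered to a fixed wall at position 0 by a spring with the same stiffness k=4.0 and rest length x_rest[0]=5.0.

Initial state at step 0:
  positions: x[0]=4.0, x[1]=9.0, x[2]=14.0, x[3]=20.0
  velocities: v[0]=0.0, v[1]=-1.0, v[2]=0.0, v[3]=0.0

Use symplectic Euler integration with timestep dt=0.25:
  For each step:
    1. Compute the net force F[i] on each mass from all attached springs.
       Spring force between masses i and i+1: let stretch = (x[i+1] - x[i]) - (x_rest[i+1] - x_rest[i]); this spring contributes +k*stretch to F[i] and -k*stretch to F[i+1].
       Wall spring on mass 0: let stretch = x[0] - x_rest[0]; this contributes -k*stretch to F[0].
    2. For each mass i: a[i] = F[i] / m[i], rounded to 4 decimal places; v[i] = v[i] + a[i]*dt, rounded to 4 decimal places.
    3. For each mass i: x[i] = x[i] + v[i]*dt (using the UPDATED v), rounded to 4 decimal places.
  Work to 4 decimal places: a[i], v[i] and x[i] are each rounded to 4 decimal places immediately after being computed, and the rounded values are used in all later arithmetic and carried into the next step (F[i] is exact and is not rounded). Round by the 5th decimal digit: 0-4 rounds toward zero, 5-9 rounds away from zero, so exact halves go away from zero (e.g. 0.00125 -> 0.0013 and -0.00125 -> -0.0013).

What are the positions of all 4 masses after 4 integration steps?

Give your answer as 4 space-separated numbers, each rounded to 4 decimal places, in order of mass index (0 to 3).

Answer: 4.8946 9.7891 14.3399 18.8126

Derivation:
Step 0: x=[4.0000 9.0000 14.0000 20.0000] v=[0.0000 -1.0000 0.0000 0.0000]
Step 1: x=[4.2500 8.7500 14.2500 19.7500] v=[1.0000 -1.0000 1.0000 -1.0000]
Step 2: x=[4.5625 8.7500 14.5000 19.3750] v=[1.2500 0.0000 1.0000 -1.5000]
Step 3: x=[4.7813 9.1406 14.5313 19.0313] v=[0.8750 1.5625 0.1250 -1.3750]
Step 4: x=[4.8946 9.7891 14.3399 18.8126] v=[0.4530 2.5939 -0.7657 -0.8750]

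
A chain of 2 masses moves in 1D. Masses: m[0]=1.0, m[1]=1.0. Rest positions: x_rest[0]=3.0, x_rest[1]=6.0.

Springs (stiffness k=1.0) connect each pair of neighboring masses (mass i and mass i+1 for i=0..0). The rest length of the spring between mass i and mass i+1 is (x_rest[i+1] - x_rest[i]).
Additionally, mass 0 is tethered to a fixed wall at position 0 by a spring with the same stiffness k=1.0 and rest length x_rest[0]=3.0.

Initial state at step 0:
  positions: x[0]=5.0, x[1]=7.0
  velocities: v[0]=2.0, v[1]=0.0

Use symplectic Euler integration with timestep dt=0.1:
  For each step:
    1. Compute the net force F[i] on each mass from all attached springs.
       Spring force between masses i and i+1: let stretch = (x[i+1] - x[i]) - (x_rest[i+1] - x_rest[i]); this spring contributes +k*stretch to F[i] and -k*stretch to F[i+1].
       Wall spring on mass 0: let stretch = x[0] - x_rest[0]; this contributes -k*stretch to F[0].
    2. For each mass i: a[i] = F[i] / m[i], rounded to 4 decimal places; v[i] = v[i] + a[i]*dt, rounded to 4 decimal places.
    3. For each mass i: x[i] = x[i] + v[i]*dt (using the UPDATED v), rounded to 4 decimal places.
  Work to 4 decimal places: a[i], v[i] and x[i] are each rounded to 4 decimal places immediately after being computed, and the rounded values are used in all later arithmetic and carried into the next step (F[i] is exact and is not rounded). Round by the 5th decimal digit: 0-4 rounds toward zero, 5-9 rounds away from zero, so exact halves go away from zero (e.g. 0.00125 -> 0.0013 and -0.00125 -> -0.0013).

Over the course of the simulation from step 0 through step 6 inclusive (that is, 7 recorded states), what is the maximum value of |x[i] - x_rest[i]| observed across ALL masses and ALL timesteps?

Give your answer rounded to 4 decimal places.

Step 0: x=[5.0000 7.0000] v=[2.0000 0.0000]
Step 1: x=[5.1700 7.0100] v=[1.7000 0.1000]
Step 2: x=[5.3067 7.0316] v=[1.3670 0.2160]
Step 3: x=[5.4076 7.0660] v=[1.0088 0.3435]
Step 4: x=[5.4710 7.1138] v=[0.6339 0.4777]
Step 5: x=[5.4961 7.1751] v=[0.2511 0.6134]
Step 6: x=[5.4830 7.2497] v=[-0.1306 0.7455]
Max displacement = 2.4961

Answer: 2.4961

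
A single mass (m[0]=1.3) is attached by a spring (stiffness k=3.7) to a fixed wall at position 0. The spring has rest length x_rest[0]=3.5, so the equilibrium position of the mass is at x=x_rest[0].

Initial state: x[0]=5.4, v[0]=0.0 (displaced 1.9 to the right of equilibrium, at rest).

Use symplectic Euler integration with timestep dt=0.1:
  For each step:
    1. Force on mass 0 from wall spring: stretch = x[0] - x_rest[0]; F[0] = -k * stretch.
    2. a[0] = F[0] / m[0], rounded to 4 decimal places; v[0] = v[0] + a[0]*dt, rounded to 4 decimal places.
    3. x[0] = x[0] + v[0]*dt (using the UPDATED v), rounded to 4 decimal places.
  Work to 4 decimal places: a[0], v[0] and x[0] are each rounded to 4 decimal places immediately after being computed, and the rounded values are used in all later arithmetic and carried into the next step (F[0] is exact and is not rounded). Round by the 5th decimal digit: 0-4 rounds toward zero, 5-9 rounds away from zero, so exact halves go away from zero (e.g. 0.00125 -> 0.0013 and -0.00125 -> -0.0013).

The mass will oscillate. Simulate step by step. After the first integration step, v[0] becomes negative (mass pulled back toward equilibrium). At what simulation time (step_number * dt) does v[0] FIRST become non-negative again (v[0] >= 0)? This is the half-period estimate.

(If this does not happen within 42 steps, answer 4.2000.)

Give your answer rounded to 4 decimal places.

Answer: 1.9000

Derivation:
Step 0: x=[5.4000] v=[0.0000]
Step 1: x=[5.3459] v=[-0.5408]
Step 2: x=[5.2393] v=[-1.0662]
Step 3: x=[5.0832] v=[-1.5612]
Step 4: x=[4.8820] v=[-2.0118]
Step 5: x=[4.6415] v=[-2.4051]
Step 6: x=[4.3685] v=[-2.7300]
Step 7: x=[4.0708] v=[-2.9772]
Step 8: x=[3.7568] v=[-3.1397]
Step 9: x=[3.4355] v=[-3.2128]
Step 10: x=[3.1161] v=[-3.1944]
Step 11: x=[2.8076] v=[-3.0851]
Step 12: x=[2.5188] v=[-2.8880]
Step 13: x=[2.2579] v=[-2.6087]
Step 14: x=[2.0324] v=[-2.2552]
Step 15: x=[1.8487] v=[-1.8375]
Step 16: x=[1.7120] v=[-1.3675]
Step 17: x=[1.6261] v=[-0.8586]
Step 18: x=[1.5936] v=[-0.3253]
Step 19: x=[1.6153] v=[0.2173]
First v>=0 after going negative at step 19, time=1.9000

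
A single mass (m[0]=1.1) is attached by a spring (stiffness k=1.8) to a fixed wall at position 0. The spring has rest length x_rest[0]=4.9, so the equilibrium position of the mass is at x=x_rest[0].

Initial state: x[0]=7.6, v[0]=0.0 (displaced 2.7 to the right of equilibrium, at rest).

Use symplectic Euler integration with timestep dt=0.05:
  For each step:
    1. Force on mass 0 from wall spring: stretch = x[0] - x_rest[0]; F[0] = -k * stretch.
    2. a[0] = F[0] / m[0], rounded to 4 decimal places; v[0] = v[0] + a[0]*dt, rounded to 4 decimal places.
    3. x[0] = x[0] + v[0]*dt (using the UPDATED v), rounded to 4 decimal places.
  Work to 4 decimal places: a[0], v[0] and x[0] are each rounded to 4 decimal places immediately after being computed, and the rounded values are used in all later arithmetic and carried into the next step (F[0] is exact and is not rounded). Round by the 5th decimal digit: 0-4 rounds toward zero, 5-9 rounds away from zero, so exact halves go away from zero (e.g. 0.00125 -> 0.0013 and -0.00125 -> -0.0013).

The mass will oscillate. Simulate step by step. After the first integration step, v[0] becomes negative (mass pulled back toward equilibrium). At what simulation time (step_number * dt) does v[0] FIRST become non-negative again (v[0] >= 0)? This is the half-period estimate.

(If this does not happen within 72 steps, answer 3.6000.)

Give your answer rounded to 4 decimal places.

Answer: 2.5000

Derivation:
Step 0: x=[7.6000] v=[0.0000]
Step 1: x=[7.5890] v=[-0.2209]
Step 2: x=[7.5670] v=[-0.4409]
Step 3: x=[7.5340] v=[-0.6591]
Step 4: x=[7.4903] v=[-0.8746]
Step 5: x=[7.4360] v=[-1.0865]
Step 6: x=[7.3713] v=[-1.2940]
Step 7: x=[7.2965] v=[-1.4962]
Step 8: x=[7.2119] v=[-1.6923]
Step 9: x=[7.1178] v=[-1.8815]
Step 10: x=[7.0147] v=[-2.0630]
Step 11: x=[6.9029] v=[-2.2360]
Step 12: x=[6.7829] v=[-2.3999]
Step 13: x=[6.6552] v=[-2.5540]
Step 14: x=[6.5203] v=[-2.6976]
Step 15: x=[6.3788] v=[-2.8302]
Step 16: x=[6.2312] v=[-2.9512]
Step 17: x=[6.0782] v=[-3.0601]
Step 18: x=[5.9204] v=[-3.1565]
Step 19: x=[5.7584] v=[-3.2400]
Step 20: x=[5.5929] v=[-3.3102]
Step 21: x=[5.4246] v=[-3.3669]
Step 22: x=[5.2541] v=[-3.4098]
Step 23: x=[5.0822] v=[-3.4388]
Step 24: x=[4.9095] v=[-3.4537]
Step 25: x=[4.7368] v=[-3.4545]
Step 26: x=[4.5647] v=[-3.4411]
Step 27: x=[4.3940] v=[-3.4137]
Step 28: x=[4.2254] v=[-3.3723]
Step 29: x=[4.0595] v=[-3.3171]
Step 30: x=[3.8971] v=[-3.2483]
Step 31: x=[3.7388] v=[-3.1662]
Step 32: x=[3.5852] v=[-3.0712]
Step 33: x=[3.4370] v=[-2.9636]
Step 34: x=[3.2948] v=[-2.8439]
Step 35: x=[3.1592] v=[-2.7126]
Step 36: x=[3.0307] v=[-2.5702]
Step 37: x=[2.9098] v=[-2.4173]
Step 38: x=[2.7971] v=[-2.2545]
Step 39: x=[2.6930] v=[-2.0824]
Step 40: x=[2.5979] v=[-1.9018]
Step 41: x=[2.5122] v=[-1.7134]
Step 42: x=[2.4363] v=[-1.5180]
Step 43: x=[2.3705] v=[-1.3164]
Step 44: x=[2.3150] v=[-1.1094]
Step 45: x=[2.2701] v=[-0.8979]
Step 46: x=[2.2360] v=[-0.6827]
Step 47: x=[2.2128] v=[-0.4647]
Step 48: x=[2.2006] v=[-0.2448]
Step 49: x=[2.1994] v=[-0.0239]
Step 50: x=[2.2093] v=[0.1971]
First v>=0 after going negative at step 50, time=2.5000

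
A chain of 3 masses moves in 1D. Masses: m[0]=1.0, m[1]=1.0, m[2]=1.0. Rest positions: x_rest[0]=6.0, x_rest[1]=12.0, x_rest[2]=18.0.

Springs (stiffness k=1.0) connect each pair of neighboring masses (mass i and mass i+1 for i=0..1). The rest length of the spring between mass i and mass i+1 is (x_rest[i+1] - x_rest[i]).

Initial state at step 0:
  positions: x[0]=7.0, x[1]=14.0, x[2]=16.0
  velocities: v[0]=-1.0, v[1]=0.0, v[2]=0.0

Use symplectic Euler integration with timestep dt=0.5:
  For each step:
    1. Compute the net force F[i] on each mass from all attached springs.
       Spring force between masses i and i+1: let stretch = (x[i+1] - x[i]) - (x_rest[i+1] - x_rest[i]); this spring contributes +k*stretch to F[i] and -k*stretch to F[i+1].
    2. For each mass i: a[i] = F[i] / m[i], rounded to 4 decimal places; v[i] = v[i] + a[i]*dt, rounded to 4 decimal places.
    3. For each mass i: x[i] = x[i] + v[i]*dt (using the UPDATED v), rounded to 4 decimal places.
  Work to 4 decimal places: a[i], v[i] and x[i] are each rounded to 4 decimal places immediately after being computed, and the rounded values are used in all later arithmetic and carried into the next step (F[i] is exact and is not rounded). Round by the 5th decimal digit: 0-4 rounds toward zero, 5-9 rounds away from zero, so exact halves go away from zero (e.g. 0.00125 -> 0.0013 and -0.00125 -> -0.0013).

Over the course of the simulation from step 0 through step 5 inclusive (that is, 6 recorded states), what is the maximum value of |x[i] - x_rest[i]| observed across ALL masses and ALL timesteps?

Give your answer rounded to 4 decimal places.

Answer: 2.3389

Derivation:
Step 0: x=[7.0000 14.0000 16.0000] v=[-1.0000 0.0000 0.0000]
Step 1: x=[6.7500 12.7500 17.0000] v=[-0.5000 -2.5000 2.0000]
Step 2: x=[6.5000 11.0625 18.4375] v=[-0.5000 -3.3750 2.8750]
Step 3: x=[5.8906 10.0781 19.5313] v=[-1.2188 -1.9688 2.1875]
Step 4: x=[4.8281 10.4102 19.7618] v=[-2.1251 0.6641 0.4609]
Step 5: x=[3.6611 11.6847 19.1544] v=[-2.3341 2.5489 -1.2149]
Max displacement = 2.3389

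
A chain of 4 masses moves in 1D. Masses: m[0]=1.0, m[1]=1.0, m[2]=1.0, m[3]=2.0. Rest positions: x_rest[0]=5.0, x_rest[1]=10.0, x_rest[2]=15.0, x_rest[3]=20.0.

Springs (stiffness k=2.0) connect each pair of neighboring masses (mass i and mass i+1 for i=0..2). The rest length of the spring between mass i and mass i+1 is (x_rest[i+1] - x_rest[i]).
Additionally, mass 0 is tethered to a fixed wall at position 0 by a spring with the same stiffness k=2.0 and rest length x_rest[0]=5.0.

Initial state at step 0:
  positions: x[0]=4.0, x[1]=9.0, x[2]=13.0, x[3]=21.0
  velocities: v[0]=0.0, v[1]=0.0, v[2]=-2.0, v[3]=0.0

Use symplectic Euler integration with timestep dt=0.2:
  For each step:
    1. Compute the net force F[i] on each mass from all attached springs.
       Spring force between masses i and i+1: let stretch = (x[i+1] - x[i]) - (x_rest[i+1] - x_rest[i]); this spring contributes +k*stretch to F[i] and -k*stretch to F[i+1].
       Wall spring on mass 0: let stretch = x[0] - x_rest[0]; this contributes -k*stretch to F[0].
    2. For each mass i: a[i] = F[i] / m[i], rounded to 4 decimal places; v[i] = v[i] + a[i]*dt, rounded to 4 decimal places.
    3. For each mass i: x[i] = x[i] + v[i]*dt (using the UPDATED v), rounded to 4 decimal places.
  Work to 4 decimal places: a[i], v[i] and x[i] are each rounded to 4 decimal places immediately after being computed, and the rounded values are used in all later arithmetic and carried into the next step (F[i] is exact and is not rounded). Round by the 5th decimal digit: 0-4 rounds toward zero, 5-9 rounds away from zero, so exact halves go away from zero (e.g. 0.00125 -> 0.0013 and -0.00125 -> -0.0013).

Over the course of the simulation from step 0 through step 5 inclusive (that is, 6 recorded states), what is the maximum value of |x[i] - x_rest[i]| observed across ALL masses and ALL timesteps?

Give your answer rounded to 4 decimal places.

Answer: 2.0800

Derivation:
Step 0: x=[4.0000 9.0000 13.0000 21.0000] v=[0.0000 0.0000 -2.0000 0.0000]
Step 1: x=[4.0800 8.9200 12.9200 20.8800] v=[0.4000 -0.4000 -0.4000 -0.6000]
Step 2: x=[4.2208 8.7728 13.1568 20.6416] v=[0.7040 -0.7360 1.1840 -1.1920]
Step 3: x=[4.3881 8.6122 13.6417 20.3038] v=[0.8365 -0.8032 2.4243 -1.6890]
Step 4: x=[4.5423 8.5160 14.2572 19.8995] v=[0.7709 -0.4810 3.0773 -2.0214]
Step 5: x=[4.6510 8.5612 14.8647 19.4695] v=[0.5435 0.2260 3.0377 -2.1499]
Max displacement = 2.0800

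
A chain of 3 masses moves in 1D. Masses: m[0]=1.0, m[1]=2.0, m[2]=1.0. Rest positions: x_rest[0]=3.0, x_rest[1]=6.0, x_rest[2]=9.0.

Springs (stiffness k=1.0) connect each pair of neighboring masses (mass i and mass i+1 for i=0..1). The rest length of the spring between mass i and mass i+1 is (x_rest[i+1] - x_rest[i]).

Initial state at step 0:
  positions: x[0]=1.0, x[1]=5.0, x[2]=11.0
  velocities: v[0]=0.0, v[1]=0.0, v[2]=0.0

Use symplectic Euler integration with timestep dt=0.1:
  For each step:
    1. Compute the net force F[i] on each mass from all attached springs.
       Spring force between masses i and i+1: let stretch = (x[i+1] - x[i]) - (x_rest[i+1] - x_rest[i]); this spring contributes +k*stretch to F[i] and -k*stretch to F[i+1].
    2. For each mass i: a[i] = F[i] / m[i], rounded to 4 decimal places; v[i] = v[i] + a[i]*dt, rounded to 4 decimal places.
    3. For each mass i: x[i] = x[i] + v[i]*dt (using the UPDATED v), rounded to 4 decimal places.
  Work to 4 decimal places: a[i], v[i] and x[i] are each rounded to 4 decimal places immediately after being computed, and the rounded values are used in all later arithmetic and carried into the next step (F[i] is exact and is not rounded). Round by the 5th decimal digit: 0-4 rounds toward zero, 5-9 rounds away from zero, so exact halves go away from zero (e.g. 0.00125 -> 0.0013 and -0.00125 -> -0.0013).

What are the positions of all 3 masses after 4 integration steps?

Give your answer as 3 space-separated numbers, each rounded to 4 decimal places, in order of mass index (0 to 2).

Answer: 1.1000 5.0970 10.7060

Derivation:
Step 0: x=[1.0000 5.0000 11.0000] v=[0.0000 0.0000 0.0000]
Step 1: x=[1.0100 5.0100 10.9700] v=[0.1000 0.1000 -0.3000]
Step 2: x=[1.0300 5.0298 10.9104] v=[0.2000 0.1980 -0.5960]
Step 3: x=[1.0600 5.0590 10.8220] v=[0.3000 0.2920 -0.8841]
Step 4: x=[1.1000 5.0970 10.7060] v=[0.3999 0.3802 -1.1604]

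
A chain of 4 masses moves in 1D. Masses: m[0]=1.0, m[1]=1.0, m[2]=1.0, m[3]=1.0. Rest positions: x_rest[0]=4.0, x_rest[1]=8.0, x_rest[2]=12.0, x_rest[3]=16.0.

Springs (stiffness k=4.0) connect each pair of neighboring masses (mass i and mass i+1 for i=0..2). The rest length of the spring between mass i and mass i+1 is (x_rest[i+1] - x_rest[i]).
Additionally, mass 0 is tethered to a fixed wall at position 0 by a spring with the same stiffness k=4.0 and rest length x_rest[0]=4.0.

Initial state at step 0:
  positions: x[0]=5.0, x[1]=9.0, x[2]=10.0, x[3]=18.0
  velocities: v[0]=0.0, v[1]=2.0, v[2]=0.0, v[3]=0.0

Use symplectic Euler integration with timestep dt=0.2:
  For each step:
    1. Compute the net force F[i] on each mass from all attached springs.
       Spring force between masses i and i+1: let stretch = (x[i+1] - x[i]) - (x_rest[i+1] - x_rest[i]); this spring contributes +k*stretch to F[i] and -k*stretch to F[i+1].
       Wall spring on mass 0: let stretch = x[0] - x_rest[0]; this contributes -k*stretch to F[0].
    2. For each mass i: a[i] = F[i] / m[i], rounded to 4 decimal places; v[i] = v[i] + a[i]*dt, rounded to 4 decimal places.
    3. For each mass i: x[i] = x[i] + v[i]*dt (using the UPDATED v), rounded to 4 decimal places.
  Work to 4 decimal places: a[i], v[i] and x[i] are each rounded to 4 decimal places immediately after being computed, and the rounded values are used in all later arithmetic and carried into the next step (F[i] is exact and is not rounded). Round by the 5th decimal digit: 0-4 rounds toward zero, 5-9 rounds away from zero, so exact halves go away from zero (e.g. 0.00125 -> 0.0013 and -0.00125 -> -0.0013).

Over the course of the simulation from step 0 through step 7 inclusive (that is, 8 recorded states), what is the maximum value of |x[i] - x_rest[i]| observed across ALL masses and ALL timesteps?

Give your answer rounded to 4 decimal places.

Answer: 3.2822

Derivation:
Step 0: x=[5.0000 9.0000 10.0000 18.0000] v=[0.0000 2.0000 0.0000 0.0000]
Step 1: x=[4.8400 8.9200 11.1200 17.3600] v=[-0.8000 -0.4000 5.6000 -3.2000]
Step 2: x=[4.5584 8.5392 12.8864 16.3616] v=[-1.4080 -1.9040 8.8320 -4.9920]
Step 3: x=[4.1844 8.2170 14.5133 15.4472] v=[-1.8701 -1.6109 8.1344 -4.5722]
Step 4: x=[3.7861 8.2570 15.2822 15.0233] v=[-1.9915 0.2001 3.8445 -2.1193]
Step 5: x=[3.4974 8.7057 14.8856 15.2809] v=[-1.4437 2.2435 -1.9828 1.2878]
Step 6: x=[3.4824 9.3099 13.5635 16.1152] v=[-0.0750 3.0208 -6.6105 4.1716]
Step 7: x=[3.8426 9.6622 11.9691 17.1812] v=[1.8011 1.7617 -7.9720 5.3302]
Max displacement = 3.2822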